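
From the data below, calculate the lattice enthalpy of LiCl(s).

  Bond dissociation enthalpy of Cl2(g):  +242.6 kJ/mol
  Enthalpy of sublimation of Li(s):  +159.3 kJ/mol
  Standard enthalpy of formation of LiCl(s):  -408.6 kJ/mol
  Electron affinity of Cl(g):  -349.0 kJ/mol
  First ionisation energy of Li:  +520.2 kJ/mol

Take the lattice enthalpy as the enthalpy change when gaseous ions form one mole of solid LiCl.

U = -860.4 kJ/mol

ΔHf° = 1·ΔHsub + 1·(ΣIE) + 1/2·D(Cl2) + 1·EA + U
-408.6 = 1·(+159.3) + 1·(+520.2) + 1/2·(+242.6) + 1·(-349.0) + U
U = -408.6 − (+451.8) = -860.4 kJ/mol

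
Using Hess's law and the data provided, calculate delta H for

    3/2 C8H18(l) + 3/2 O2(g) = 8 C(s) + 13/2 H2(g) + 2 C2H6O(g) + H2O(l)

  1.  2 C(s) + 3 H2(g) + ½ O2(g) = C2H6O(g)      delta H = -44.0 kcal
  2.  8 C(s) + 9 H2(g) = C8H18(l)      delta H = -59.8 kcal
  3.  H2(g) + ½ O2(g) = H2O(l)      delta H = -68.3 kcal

eq. 1 × 2 (×2 to match 2 C2H6O(g) in the target): (2)·(-44.0) = -88.0 kcal
eq. 2 reversed and × 3/2 (reverse to put C8H18(l) on the reactant side; scale by 3/2 for the 3/2 C8H18(l)): (-3/2)·(-59.8) = +89.7 kcal
eq. 3 as written (H2O(l) already on the product side): -68.3 kcal
delta H = (-88.0) + (+89.7) + (-68.3) = -66.6 kcal

delta H = -66.6 kcal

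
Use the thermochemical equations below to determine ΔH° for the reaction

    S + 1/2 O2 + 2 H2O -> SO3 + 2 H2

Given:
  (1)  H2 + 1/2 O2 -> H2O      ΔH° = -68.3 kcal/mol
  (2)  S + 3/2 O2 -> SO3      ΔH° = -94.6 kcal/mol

(1) reversed and × 2 (H2O must end up as a reactant; ×2 to match 2 H2O in the target): (-2)·(-68.3) = +136.6 kcal/mol
(2) as written (SO3 already on the product side): -94.6 kcal/mol
By Hess's law, ΔH° = (+136.6) + (-94.6) = 42.0 kcal/mol

ΔH° = 42.0 kcal/mol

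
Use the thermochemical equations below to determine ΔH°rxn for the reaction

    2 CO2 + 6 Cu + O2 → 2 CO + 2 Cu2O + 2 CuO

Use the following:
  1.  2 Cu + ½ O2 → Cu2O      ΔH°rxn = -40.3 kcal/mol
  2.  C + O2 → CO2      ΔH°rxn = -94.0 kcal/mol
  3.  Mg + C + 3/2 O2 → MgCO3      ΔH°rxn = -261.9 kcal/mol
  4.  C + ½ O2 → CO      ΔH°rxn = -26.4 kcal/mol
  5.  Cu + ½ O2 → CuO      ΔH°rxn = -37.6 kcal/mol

eq. 1 × 2 (scale by 2 for the 2 Cu2O): (2)·(-40.3) = -80.6 kcal/mol
eq. 2 reversed and × 2 (reverse to put CO2 on the reactant side; ×2 to match 2 CO2 in the target): (-2)·(-94.0) = +188.0 kcal/mol
eq. 3: not needed (MgCO3 appears nowhere else).
eq. 4 × 2 (×2 to match 2 CO in the target): (2)·(-26.4) = -52.8 kcal/mol
eq. 5 × 2 (scale by 2 for the 2 CuO): (2)·(-37.6) = -75.2 kcal/mol
By Hess's law, ΔH°rxn = (2)·(-40.3) + (-2)·(-94.0) + (2)·(-26.4) + (2)·(-37.6) = -20.6 kcal/mol

ΔH°rxn = -20.6 kcal/mol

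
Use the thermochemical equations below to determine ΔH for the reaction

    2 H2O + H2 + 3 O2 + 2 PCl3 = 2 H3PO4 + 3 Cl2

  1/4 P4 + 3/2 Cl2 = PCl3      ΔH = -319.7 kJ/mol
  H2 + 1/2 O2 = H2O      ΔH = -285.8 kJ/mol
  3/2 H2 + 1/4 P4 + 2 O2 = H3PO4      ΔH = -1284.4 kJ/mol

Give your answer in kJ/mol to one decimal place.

equation 1 reversed and × 2 (reverse to put PCl3 on the reactant side; scale by 2 for the 2 PCl3): (-2)·(-319.7) = +639.4 kJ/mol
equation 2 reversed and × 2 (reverse to put H2O on the reactant side; ×2 to match 2 H2O in the target): (-2)·(-285.8) = +571.6 kJ/mol
equation 3 × 2 (scale by 2 for the 2 H3PO4): (2)·(-1284.4) = -2568.8 kJ/mol
ΔH = (-2)·(-319.7) + (-2)·(-285.8) + (2)·(-1284.4) = -1357.8 kJ/mol

ΔH = -1357.8 kJ/mol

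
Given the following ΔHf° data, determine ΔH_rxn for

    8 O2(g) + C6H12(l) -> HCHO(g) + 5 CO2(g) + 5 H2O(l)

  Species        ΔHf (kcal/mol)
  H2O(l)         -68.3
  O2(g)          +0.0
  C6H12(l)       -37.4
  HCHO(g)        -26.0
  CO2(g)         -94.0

Products: 1·(-26.0) + 5·(-94.0) + 5·(-68.3) = -837.5
Reactants: 8·(+0.0) + 1·(-37.4) = -37.4
ΔH_rxn = (-837.5) − (-37.4) = -800.1 kcal/mol

ΔH_rxn = -800.1 kcal/mol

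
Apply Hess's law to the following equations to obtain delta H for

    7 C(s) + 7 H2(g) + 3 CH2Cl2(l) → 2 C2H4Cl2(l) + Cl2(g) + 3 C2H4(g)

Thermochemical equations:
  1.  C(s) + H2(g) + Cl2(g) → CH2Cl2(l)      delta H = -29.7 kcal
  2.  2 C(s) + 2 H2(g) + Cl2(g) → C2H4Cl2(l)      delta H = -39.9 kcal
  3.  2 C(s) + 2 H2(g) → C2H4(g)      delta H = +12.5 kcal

delta H = 46.8 kcal

eq. 1 reversed and × 3 (reverse to put CH2Cl2(l) on the reactant side; scale by 3 for the 3 CH2Cl2(l)): (-3)·(-29.7) = +89.1 kcal
eq. 2 × 2 (scale by 2 for the 2 C2H4Cl2(l)): (2)·(-39.9) = -79.8 kcal
eq. 3 × 3 (scale by 3 for the 3 C2H4(g)): (3)·(+12.5) = +37.5 kcal
Combining the equations, delta H = (-3)·(-29.7) + (2)·(-39.9) + (3)·(+12.5) = 46.8 kcal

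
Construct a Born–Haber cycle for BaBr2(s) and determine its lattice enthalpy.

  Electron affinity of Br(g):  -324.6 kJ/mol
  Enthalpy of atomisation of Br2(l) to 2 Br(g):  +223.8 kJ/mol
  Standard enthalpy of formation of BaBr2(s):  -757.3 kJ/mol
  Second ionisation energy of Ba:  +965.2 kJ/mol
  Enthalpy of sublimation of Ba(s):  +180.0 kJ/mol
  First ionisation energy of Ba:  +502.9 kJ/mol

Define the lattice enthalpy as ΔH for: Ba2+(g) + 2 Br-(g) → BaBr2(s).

U = -1980.0 kJ/mol

ΔHf° = 1·ΔHsub + 1·(ΣIE) + 1·D(Br2) + 2·EA + U
-757.3 = 1·(+180.0) + 1·(+1468.1) + 1·(+223.8) + 2·(-324.6) + U
U = -757.3 − (+1222.7) = -1980.0 kJ/mol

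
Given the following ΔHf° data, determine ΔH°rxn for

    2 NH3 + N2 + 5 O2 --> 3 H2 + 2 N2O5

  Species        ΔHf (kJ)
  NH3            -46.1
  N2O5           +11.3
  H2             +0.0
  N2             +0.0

ΔH°rxn = Σ nΔHf°(products) − Σ nΔHf°(reactants).
Products: 3·(+0.0) + 2·(+11.3) = +22.6
Reactants: 2·(-46.1) + 1·(+0.0) + 5·(+0.0) = -92.2
ΔH°rxn = (+22.6) − (-92.2) = 114.8 kJ

ΔH°rxn = 114.8 kJ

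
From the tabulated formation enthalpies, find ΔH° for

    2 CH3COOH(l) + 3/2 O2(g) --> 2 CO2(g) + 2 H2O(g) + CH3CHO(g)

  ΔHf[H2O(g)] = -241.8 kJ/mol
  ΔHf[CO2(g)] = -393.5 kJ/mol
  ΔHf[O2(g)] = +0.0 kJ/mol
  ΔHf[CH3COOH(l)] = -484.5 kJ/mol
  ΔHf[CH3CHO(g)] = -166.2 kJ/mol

Products: 2·(-393.5) + 2·(-241.8) + 1·(-166.2) = -1436.8
Reactants: 2·(-484.5) + 3/2·(+0.0) = -969.0
ΔH° = (-1436.8) − (-969.0) = -467.8 kJ/mol

ΔH° = -467.8 kJ/mol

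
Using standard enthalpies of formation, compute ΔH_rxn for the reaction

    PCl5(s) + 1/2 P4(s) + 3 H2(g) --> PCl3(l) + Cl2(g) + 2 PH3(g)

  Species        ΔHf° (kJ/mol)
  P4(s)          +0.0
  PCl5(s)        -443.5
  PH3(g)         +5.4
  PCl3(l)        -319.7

ΔH°rxn = Σ nΔHf°(products) − Σ nΔHf°(reactants).
Products: 1·(-319.7) + 1·(+0.0) + 2·(+5.4) = -308.9
Reactants: 1·(-443.5) + 1/2·(+0.0) + 3·(+0.0) = -443.5
ΔH_rxn = (-308.9) − (-443.5) = 134.6 kJ/mol

ΔH_rxn = 134.6 kJ/mol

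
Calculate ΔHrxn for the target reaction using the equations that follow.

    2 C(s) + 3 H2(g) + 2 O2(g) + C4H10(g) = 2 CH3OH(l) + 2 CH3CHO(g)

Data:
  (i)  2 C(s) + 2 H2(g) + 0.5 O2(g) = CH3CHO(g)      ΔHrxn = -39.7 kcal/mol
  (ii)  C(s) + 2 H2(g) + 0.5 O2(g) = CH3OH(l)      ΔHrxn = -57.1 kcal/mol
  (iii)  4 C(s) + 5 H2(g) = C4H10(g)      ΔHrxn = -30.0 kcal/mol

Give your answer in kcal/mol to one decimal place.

(i) × 2 (×2 to match 2 CH3CHO(g) in the target): (2)·(-39.7) = -79.4 kcal/mol
(ii) × 2 (scale by 2 for the 2 CH3OH(l)): (2)·(-57.1) = -114.2 kcal/mol
(iii) reversed (reverse to put C4H10(g) on the reactant side): +30.0 kcal/mol
ΔHrxn = (-79.4) + (-114.2) + (+30.0) = -163.6 kcal/mol

ΔHrxn = -163.6 kcal/mol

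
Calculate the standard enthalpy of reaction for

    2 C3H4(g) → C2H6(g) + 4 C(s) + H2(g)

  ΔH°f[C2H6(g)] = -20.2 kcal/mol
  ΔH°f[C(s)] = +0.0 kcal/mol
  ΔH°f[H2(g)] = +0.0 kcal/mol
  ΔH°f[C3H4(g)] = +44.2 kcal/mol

Products: 1·(-20.2) + 4·(+0.0) + 1·(+0.0) = -20.2
Reactants: 2·(+44.2) = +88.4
ΔH° = (-20.2) − (+88.4) = -108.6 kcal/mol

ΔH° = -108.6 kcal/mol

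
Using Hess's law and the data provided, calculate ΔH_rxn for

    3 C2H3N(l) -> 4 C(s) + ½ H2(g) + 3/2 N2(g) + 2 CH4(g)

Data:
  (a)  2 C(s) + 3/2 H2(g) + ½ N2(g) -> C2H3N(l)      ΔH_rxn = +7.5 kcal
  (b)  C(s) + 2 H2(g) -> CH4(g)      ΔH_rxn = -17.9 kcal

ΔH_rxn = -58.3 kcal

(a) reversed and × 3 (C2H3N(l) must end up as a reactant; ×3 to match 3 C2H3N(l) in the target): (-3)·(+7.5) = -22.5 kcal
(b) × 2 (scale by 2 for the 2 CH4(g)): (2)·(-17.9) = -35.8 kcal
Since enthalpy is a state function, ΔH_rxn = (-22.5) + (-35.8) = -58.3 kcal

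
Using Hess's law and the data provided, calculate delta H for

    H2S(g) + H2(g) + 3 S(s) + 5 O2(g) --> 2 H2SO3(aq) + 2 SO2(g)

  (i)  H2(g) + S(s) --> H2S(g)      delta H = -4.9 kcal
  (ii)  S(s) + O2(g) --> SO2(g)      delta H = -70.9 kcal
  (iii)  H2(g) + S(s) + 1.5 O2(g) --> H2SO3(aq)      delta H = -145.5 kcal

(i) reversed (H2S(g) must end up as a reactant): +4.9 kcal
(ii) × 2 (scale by 2 for the 2 SO2(g)): (2)·(-70.9) = -141.8 kcal
(iii) × 2 (scale by 2 for the 2 H2SO3(aq)): (2)·(-145.5) = -291.0 kcal
By Hess's law, delta H = (+4.9) + (-141.8) + (-291.0) = -427.9 kcal

delta H = -427.9 kcal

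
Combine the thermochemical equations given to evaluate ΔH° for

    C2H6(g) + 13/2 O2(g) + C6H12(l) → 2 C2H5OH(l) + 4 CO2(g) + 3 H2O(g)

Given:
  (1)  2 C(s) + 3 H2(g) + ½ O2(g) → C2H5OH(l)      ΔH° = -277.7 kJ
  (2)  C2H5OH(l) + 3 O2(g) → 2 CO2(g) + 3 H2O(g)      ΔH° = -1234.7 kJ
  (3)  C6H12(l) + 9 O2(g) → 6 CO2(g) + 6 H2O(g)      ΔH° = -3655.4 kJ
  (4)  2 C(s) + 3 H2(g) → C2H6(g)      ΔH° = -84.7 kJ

(1) as written: -277.7 kJ
(2) reversed: +1234.7 kJ
(3) as written: -3655.4 kJ
(4) reversed: +84.7 kJ
ΔH° = (-277.7) + (+1234.7) + (-3655.4) + (+84.7) = -2613.7 kJ

ΔH° = -2613.7 kJ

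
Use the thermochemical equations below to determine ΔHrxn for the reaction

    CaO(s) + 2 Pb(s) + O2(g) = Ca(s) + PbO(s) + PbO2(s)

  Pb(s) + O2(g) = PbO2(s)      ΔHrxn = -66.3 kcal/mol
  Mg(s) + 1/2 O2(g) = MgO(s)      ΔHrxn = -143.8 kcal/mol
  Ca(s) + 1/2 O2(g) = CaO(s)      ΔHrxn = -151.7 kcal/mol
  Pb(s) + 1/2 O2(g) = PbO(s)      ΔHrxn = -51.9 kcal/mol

ΔHrxn = 33.5 kcal/mol

equation 1 as written: -66.3 kcal/mol
equation 2: not needed.
equation 3 reversed: +151.7 kcal/mol
equation 4 as written: -51.9 kcal/mol
By Hess's law, ΔHrxn = (1)·(-66.3) + (-1)·(-151.7) + (1)·(-51.9) = 33.5 kcal/mol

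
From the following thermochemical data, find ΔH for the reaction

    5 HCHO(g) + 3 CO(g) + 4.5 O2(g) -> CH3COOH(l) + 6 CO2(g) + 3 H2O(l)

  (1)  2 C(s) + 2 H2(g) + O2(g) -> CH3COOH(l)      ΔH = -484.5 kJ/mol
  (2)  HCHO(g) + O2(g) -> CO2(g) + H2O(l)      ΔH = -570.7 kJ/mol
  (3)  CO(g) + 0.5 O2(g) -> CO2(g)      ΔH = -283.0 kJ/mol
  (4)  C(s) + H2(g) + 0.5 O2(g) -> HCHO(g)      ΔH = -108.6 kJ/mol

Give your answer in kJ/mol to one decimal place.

(1) as written (CH3COOH(l) already on the product side): -484.5 kJ/mol
(2) × 3 (×3 to match 3 H2O(l) in the target): (3)·(-570.7) = -1712.1 kJ/mol
(3) × 3 (scale by 3 for the 3 CO(g)): (3)·(-283.0) = -849.0 kJ/mol
(4) reversed and × 2: (-2)·(-108.6) = +217.2 kJ/mol
Since enthalpy is a state function, ΔH = (1)·(-484.5) + (3)·(-570.7) + (3)·(-283.0) + (-2)·(-108.6) = -2828.4 kJ/mol

ΔH = -2828.4 kJ/mol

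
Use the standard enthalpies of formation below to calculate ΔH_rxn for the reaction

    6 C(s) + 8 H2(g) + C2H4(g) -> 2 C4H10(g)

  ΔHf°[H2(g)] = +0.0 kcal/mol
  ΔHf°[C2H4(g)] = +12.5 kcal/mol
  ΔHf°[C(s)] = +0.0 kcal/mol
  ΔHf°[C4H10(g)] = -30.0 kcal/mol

ΔH°rxn = Σ nΔHf°(products) − Σ nΔHf°(reactants).
Products: 2·(-30.0) = -60.0
Reactants: 6·(+0.0) + 8·(+0.0) + 1·(+12.5) = +12.5
ΔH_rxn = (-60.0) − (+12.5) = -72.5 kcal/mol

ΔH_rxn = -72.5 kcal/mol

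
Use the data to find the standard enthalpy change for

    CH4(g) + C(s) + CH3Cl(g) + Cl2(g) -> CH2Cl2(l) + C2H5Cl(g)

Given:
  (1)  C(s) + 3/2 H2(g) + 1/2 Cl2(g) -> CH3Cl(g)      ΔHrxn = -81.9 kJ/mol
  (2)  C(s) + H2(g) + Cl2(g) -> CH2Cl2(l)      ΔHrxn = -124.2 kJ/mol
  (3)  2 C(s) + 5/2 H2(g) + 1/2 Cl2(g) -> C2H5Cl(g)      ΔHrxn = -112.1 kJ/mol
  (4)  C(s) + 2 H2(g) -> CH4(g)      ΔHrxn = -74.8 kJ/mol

(1) reversed (CH3Cl(g) must end up as a reactant): +81.9 kJ/mol
(2) as written (CH2Cl2(l) already on the product side): -124.2 kJ/mol
(3) as written (C2H5Cl(g) already on the product side): -112.1 kJ/mol
(4) reversed (reverse to put CH4(g) on the reactant side): +74.8 kJ/mol
By Hess's law, ΔHrxn = (-1)·(-81.9) + (1)·(-124.2) + (1)·(-112.1) + (-1)·(-74.8) = -79.6 kJ/mol

ΔHrxn = -79.6 kJ/mol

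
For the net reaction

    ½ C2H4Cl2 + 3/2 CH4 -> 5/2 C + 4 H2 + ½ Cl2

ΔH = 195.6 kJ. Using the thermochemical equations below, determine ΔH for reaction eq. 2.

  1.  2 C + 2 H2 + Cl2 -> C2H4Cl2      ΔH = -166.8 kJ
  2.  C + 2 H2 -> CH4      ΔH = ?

eq. 1 reversed and × 1/2 (C2H4Cl2 must end up as a reactant; ×1/2 to match 1/2 C2H4Cl2 in the target): (-1/2)·(-166.8) = +83.4 kJ
eq. 2 reversed and × 3/2 (reverse to put CH4 on the reactant side; ×3/2 to match 3/2 CH4 in the target): contributes −3/2·x
+195.6 = (+83.4) − 3/2·x
x = (+195.6 − (+83.4)) / (-3/2) = -74.8 kJ

ΔH = -74.8 kJ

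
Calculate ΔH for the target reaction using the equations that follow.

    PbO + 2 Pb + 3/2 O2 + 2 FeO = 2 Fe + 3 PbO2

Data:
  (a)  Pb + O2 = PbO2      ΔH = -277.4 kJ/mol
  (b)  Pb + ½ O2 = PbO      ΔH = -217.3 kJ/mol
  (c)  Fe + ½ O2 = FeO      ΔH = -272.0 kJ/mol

(a) × 3: (3)·(-277.4) = -832.2 kJ/mol
(b) reversed: +217.3 kJ/mol
(c) reversed and × 2: (-2)·(-272.0) = +544.0 kJ/mol
Combining the equations, ΔH = (3)·(-277.4) + (-1)·(-217.3) + (-2)·(-272.0) = -70.9 kJ/mol

ΔH = -70.9 kJ/mol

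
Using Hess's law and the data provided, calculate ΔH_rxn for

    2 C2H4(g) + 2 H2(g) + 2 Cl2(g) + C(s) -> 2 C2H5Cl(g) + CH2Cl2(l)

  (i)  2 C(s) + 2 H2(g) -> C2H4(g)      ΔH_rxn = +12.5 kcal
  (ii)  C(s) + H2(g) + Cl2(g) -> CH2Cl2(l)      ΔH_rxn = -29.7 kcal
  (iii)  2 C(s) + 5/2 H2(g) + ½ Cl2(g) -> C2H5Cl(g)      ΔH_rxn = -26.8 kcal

ΔH_rxn = -108.3 kcal

(i) reversed and × 2: (-2)·(+12.5) = -25.0 kcal
(ii) as written: -29.7 kcal
(iii) × 2: (2)·(-26.8) = -53.6 kcal
ΔH_rxn = (-25.0) + (-29.7) + (-53.6) = -108.3 kcal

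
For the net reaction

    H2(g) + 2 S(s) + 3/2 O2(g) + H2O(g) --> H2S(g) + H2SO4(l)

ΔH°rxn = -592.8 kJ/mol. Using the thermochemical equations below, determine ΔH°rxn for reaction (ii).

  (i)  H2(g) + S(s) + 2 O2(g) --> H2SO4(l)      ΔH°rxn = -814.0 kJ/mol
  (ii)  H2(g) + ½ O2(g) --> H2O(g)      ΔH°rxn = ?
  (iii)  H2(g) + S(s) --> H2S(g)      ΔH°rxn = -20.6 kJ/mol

ΔH°rxn = -241.8 kJ/mol

(i) as written (H2SO4(l) already on the product side): -814.0 kJ/mol
(ii) reversed (H2O(g) must end up as a reactant): contributes −x
(iii) as written (H2S(g) already on the product side): -20.6 kJ/mol
-592.8 = (-814.0) + (-20.6) − x
x = (-592.8 − (-834.6)) / (-1) = -241.8 kJ/mol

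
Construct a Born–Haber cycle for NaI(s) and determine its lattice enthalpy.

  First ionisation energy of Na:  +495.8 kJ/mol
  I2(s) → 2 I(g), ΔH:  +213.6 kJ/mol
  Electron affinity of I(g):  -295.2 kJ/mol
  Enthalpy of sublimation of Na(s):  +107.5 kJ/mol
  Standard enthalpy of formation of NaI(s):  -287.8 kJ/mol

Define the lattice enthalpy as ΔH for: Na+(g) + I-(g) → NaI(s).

ΔHf° = 1·ΔHsub + 1·(ΣIE) + 1/2·D(I2) + 1·EA + U
-287.8 = 1·(+107.5) + 1·(+495.8) + 1/2·(+213.6) + 1·(-295.2) + U
U = -287.8 − (+414.9) = -702.7 kJ/mol

U = -702.7 kJ/mol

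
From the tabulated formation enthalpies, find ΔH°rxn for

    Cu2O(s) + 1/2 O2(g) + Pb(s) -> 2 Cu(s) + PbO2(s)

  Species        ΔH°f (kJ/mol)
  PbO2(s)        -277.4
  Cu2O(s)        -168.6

ΔH°rxn = -108.8 kJ/mol

ΔH°rxn = Σ nΔHf°(products) − Σ nΔHf°(reactants).
Products: 2·(+0.0) + 1·(-277.4) = -277.4
Reactants: 1·(-168.6) + 1/2·(+0.0) + 1·(+0.0) = -168.6
ΔH°rxn = (-277.4) − (-168.6) = -108.8 kJ/mol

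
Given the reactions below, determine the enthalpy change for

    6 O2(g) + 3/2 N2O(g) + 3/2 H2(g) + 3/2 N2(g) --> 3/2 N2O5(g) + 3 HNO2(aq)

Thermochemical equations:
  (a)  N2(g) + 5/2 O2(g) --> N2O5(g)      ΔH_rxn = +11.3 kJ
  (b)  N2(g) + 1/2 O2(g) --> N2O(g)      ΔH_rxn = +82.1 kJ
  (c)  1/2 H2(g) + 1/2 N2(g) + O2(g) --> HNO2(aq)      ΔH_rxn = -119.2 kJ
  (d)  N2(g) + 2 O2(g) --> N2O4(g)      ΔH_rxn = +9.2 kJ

(a) × 3/2: (3/2)·(+11.3) = +16.95 kJ
(b) reversed and × 3/2: (-3/2)·(+82.1) = -123.15 kJ
(c) × 3: (3)·(-119.2) = -357.6 kJ
(d): not needed.
Summing the manipulated equations, ΔH_rxn = (3/2)·(+11.3) + (-3/2)·(+82.1) + (3)·(-119.2) = -463.8 kJ

ΔH_rxn = -463.8 kJ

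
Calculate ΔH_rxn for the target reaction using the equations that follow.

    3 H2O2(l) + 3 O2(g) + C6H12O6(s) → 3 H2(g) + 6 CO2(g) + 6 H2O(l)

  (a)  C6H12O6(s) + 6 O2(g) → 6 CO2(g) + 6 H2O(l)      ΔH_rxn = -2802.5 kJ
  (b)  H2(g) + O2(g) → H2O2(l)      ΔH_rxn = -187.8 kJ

(a) as written (C6H12O6(s) already on the reactant side): -2802.5 kJ
(b) reversed and × 3 (H2O2(l) must end up as a reactant; scale by 3 for the 3 H2O2(l)): (-3)·(-187.8) = +563.4 kJ
Combining the equations, ΔH_rxn = (1)·(-2802.5) + (-3)·(-187.8) = -2239.1 kJ

ΔH_rxn = -2239.1 kJ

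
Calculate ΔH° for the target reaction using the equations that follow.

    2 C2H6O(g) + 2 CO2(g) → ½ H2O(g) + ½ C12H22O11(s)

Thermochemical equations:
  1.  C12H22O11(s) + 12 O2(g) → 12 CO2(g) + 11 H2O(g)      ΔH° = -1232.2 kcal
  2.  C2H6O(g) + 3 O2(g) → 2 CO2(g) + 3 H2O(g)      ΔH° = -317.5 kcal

eq. 1 reversed and × 1/2 (C12H22O11(s) must end up as a product; ×1/2 to match 1/2 C12H22O11(s) in the target): (-1/2)·(-1232.2) = +616.1 kcal
eq. 2 × 2 (scale by 2 for the 2 C2H6O(g)): (2)·(-317.5) = -635.0 kcal
Combining the equations, ΔH° = (-1/2)·(-1232.2) + (2)·(-317.5) = -18.9 kcal

ΔH° = -18.9 kcal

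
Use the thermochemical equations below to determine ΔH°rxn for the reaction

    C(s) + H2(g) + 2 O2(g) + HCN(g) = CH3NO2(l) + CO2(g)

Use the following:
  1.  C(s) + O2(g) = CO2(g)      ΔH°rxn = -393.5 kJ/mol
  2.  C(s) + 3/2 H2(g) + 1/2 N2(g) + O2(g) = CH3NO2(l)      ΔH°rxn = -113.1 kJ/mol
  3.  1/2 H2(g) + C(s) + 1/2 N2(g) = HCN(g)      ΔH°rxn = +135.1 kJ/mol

eq. 1 as written (CO2(g) already on the product side): -393.5 kJ/mol
eq. 2 as written (CH3NO2(l) already on the product side): -113.1 kJ/mol
eq. 3 reversed (HCN(g) must end up as a reactant): -135.1 kJ/mol
ΔH°rxn = (1)·(-393.5) + (1)·(-113.1) + (-1)·(+135.1) = -641.7 kJ/mol

ΔH°rxn = -641.7 kJ/mol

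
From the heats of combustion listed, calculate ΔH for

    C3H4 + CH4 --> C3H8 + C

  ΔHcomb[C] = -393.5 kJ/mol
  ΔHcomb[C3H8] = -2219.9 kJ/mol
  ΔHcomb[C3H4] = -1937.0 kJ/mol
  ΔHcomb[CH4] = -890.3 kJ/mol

ΔH = -213.9 kJ/mol

Using ΔH = Σ nΔHc°(reactants) − Σ nΔHc°(products):
= [1·(-1937.0) + 1·(-890.3)] − [1·(-2219.9) + 1·(-393.5)]
= -213.9 kJ/mol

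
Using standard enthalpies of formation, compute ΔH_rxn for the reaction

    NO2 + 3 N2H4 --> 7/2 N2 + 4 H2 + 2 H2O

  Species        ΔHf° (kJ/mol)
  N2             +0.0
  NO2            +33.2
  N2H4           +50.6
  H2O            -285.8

ΔH°rxn = Σ nΔHf°(products) − Σ nΔHf°(reactants).
Products: 7/2·(+0.0) + 4·(+0.0) + 2·(-285.8) = -571.6
Reactants: 1·(+33.2) + 3·(+50.6) = +185.0
ΔH_rxn = (-571.6) − (+185.0) = -756.6 kJ/mol

ΔH_rxn = -756.6 kJ/mol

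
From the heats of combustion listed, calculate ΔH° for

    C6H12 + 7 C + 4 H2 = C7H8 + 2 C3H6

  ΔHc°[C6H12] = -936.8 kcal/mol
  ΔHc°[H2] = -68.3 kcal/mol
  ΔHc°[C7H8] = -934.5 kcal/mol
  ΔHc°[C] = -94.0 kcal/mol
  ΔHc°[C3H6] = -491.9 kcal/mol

ΔH° = 50.3 kcal/mol

Using ΔH = Σ nΔHc°(reactants) − Σ nΔHc°(products):
= [1·(-936.8) + 7·(-94.0) + 4·(-68.3)] − [1·(-934.5) + 2·(-491.9)]
= 50.3 kcal/mol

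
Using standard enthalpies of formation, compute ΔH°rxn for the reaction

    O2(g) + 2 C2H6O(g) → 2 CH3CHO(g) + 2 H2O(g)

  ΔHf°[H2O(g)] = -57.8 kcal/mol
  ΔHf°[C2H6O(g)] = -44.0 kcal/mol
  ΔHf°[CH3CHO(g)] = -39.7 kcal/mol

ΔH°rxn = Σ nΔHf°(products) − Σ nΔHf°(reactants).
Products: 2·(-39.7) + 2·(-57.8) = -195.0
Reactants: 1·(+0.0) + 2·(-44.0) = -88.0
ΔH°rxn = (-195.0) − (-88.0) = -107.0 kcal/mol

ΔH°rxn = -107.0 kcal/mol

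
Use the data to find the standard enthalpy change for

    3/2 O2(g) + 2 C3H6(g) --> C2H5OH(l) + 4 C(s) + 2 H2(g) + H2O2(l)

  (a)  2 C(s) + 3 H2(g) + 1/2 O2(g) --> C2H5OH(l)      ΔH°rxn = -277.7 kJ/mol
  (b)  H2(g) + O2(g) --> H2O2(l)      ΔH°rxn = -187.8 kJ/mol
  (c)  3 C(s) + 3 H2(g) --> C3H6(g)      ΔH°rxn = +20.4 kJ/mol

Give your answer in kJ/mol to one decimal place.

ΔH°rxn = -506.3 kJ/mol

(a) as written: -277.7 kJ/mol
(b) as written: -187.8 kJ/mol
(c) reversed and × 2: (-2)·(+20.4) = -40.8 kJ/mol
ΔH°rxn = (1)·(-277.7) + (1)·(-187.8) + (-2)·(+20.4) = -506.3 kJ/mol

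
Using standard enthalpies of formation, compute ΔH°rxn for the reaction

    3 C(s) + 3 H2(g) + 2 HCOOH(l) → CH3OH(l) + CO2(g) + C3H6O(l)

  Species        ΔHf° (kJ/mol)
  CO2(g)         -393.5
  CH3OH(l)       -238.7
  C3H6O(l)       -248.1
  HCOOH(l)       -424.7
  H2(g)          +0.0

ΔH°rxn = Σ nΔHf°(products) − Σ nΔHf°(reactants).
Products: 1·(-238.7) + 1·(-393.5) + 1·(-248.1) = -880.3
Reactants: 3·(+0.0) + 3·(+0.0) + 2·(-424.7) = -849.4
ΔH°rxn = (-880.3) − (-849.4) = -30.9 kJ/mol

ΔH°rxn = -30.9 kJ/mol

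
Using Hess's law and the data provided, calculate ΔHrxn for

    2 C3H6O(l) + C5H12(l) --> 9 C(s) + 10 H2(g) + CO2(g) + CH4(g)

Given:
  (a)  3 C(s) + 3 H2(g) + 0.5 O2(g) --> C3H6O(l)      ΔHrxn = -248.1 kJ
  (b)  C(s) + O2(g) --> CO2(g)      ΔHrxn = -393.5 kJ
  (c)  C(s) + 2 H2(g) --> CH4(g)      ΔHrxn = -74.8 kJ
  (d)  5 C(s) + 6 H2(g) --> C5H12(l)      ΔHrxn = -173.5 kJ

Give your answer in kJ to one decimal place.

(a) reversed and × 2: (-2)·(-248.1) = +496.2 kJ
(b) as written: -393.5 kJ
(c) as written: -74.8 kJ
(d) reversed: +173.5 kJ
By Hess's law, ΔHrxn = (-2)·(-248.1) + (1)·(-393.5) + (1)·(-74.8) + (-1)·(-173.5) = 201.4 kJ

ΔHrxn = 201.4 kJ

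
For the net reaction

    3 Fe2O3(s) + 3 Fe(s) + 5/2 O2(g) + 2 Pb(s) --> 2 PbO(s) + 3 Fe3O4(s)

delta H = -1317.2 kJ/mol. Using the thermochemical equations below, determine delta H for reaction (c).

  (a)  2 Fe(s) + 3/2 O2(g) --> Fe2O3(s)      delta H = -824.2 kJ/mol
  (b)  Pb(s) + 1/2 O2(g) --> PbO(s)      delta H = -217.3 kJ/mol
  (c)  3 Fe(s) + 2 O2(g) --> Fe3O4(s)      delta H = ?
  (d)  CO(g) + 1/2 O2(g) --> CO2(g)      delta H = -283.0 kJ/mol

(a) reversed and × 3 (reverse to put Fe2O3(s) on the reactant side; ×3 to match 3 Fe2O3(s) in the target): (-3)·(-824.2) = +2472.6 kJ/mol
(b) × 2 (scale by 2 for the 2 PbO(s)): (2)·(-217.3) = -434.6 kJ/mol
(c) × 3 (×3 to match 3 Fe3O4(s) in the target): contributes 3·x
(d): not needed (CO2(g) appears nowhere else).
-1317.2 = (+2472.6) + (-434.6) + 3·x
x = (-1317.2 − (+2038.0)) / (3) = -1118.4 kJ/mol

delta H = -1118.4 kJ/mol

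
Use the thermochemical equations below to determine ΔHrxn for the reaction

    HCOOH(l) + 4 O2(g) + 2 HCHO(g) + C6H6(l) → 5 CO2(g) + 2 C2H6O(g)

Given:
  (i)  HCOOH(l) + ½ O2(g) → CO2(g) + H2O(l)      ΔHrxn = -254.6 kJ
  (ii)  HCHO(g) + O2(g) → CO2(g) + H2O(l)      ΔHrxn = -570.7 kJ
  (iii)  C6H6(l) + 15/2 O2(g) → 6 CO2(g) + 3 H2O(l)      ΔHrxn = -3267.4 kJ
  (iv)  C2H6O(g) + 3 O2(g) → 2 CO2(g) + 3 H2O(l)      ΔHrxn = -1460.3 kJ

(i) as written (HCOOH(l) already on the reactant side): -254.6 kJ
(ii) × 2 (scale by 2 for the 2 HCHO(g)): (2)·(-570.7) = -1141.4 kJ
(iii) as written (C6H6(l) already on the reactant side): -3267.4 kJ
(iv) reversed and × 2 (C2H6O(g) must end up as a product; ×2 to match 2 C2H6O(g) in the target): (-2)·(-1460.3) = +2920.6 kJ
Combining the equations, ΔHrxn = (1)·(-254.6) + (2)·(-570.7) + (1)·(-3267.4) + (-2)·(-1460.3) = -1742.8 kJ

ΔHrxn = -1742.8 kJ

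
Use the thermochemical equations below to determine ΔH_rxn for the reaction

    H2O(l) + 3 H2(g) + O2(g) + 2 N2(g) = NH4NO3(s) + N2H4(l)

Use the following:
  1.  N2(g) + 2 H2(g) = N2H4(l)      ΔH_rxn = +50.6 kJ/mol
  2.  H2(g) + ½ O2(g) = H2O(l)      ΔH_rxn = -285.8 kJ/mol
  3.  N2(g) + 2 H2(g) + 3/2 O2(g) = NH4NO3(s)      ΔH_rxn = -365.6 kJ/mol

eq. 1 as written (N2H4(l) already on the product side): +50.6 kJ/mol
eq. 2 reversed (H2O(l) must end up as a reactant): +285.8 kJ/mol
eq. 3 as written (NH4NO3(s) already on the product side): -365.6 kJ/mol
Since enthalpy is a state function, ΔH_rxn = (1)·(+50.6) + (-1)·(-285.8) + (1)·(-365.6) = -29.2 kJ/mol

ΔH_rxn = -29.2 kJ/mol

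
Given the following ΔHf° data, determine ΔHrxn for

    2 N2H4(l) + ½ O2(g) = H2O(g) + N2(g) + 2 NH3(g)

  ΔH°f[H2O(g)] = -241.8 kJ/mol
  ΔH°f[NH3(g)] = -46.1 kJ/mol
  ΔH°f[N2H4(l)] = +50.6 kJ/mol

Products: 1·(-241.8) + 1·(+0.0) + 2·(-46.1) = -334.0
Reactants: 2·(+50.6) + 1/2·(+0.0) = +101.2
ΔHrxn = (-334.0) − (+101.2) = -435.2 kJ/mol

ΔHrxn = -435.2 kJ/mol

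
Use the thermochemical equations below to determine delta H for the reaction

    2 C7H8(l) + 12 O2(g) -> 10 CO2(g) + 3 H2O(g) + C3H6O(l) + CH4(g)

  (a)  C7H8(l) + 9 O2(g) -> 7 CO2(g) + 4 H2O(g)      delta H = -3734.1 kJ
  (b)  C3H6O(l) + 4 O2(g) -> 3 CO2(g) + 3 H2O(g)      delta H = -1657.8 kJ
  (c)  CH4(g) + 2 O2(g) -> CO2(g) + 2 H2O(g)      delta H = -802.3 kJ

(a) × 2 (×2 to match 2 C7H8(l) in the target): (2)·(-3734.1) = -7468.2 kJ
(b) reversed (C3H6O(l) must end up as a product): +1657.8 kJ
(c) reversed (CH4(g) must end up as a product): +802.3 kJ
delta H = (2)·(-3734.1) + (-1)·(-1657.8) + (-1)·(-802.3) = -5008.1 kJ

delta H = -5008.1 kJ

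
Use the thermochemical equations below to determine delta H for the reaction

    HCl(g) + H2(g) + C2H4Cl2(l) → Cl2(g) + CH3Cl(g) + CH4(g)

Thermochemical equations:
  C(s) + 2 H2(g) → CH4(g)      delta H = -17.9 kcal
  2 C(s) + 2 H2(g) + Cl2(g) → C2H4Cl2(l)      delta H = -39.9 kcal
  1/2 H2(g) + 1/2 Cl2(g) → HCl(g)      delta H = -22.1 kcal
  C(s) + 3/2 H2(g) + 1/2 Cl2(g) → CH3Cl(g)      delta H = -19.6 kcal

delta H = 24.5 kcal

equation 1 as written (CH4(g) already on the product side): -17.9 kcal
equation 2 reversed (reverse to put C2H4Cl2(l) on the reactant side): +39.9 kcal
equation 3 reversed (reverse to put HCl(g) on the reactant side): +22.1 kcal
equation 4 as written (CH3Cl(g) already on the product side): -19.6 kcal
delta H = (-17.9) + (+39.9) + (+22.1) + (-19.6) = 24.5 kcal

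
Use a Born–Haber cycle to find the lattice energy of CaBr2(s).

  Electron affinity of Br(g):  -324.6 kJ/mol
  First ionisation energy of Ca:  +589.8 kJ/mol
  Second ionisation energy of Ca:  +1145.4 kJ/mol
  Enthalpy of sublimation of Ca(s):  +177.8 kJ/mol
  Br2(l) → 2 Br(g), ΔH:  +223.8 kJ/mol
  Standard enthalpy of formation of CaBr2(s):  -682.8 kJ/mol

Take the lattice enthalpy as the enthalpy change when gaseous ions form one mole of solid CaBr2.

U = -2170.4 kJ/mol

ΔHf° = 1·ΔHsub + 1·(ΣIE) + 1·D(Br2) + 2·EA + U
-682.8 = 1·(+177.8) + 1·(+1735.2) + 1·(+223.8) + 2·(-324.6) + U
U = -682.8 − (+1487.6) = -2170.4 kJ/mol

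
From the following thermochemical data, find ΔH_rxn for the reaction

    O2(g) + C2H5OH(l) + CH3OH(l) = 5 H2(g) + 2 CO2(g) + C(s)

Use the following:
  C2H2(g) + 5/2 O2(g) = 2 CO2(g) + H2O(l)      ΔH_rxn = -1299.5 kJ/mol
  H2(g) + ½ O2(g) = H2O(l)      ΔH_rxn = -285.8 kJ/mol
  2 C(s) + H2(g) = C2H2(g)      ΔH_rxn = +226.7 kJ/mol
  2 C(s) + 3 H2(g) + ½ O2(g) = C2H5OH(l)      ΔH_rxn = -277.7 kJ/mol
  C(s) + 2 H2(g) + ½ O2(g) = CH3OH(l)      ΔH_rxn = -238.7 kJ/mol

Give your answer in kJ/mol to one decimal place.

ΔH_rxn = -270.6 kJ/mol

equation 1 as written: -1299.5 kJ/mol
equation 2 reversed: +285.8 kJ/mol
equation 3 as written: +226.7 kJ/mol
equation 4 reversed: +277.7 kJ/mol
equation 5 reversed: +238.7 kJ/mol
Combining the equations, ΔH_rxn = (-1299.5) + (+285.8) + (+226.7) + (+277.7) + (+238.7) = -270.6 kJ/mol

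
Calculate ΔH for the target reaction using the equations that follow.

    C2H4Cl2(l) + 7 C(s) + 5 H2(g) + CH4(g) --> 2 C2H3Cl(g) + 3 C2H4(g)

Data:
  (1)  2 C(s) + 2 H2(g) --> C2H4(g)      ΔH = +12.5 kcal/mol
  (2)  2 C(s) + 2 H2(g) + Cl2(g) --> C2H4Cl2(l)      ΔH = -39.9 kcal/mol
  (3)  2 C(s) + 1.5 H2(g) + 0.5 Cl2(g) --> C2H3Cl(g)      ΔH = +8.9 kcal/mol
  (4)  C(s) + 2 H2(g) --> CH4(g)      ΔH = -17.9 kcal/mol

ΔH = 113.1 kcal/mol

(1) × 3 (scale by 3 for the 3 C2H4(g)): (3)·(+12.5) = +37.5 kcal/mol
(2) reversed (C2H4Cl2(l) must end up as a reactant): +39.9 kcal/mol
(3) × 2 (scale by 2 for the 2 C2H3Cl(g)): (2)·(+8.9) = +17.8 kcal/mol
(4) reversed (reverse to put CH4(g) on the reactant side): +17.9 kcal/mol
By Hess's law, ΔH = (+37.5) + (+39.9) + (+17.8) + (+17.9) = 113.1 kcal/mol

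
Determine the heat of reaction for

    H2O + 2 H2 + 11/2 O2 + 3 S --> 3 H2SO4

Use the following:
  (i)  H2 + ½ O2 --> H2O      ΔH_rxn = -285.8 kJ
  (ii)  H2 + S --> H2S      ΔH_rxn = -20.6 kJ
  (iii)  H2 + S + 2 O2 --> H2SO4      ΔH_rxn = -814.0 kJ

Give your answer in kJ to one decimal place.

(i) reversed: +285.8 kJ
(ii): not needed.
(iii) × 3: (3)·(-814.0) = -2442.0 kJ
ΔH_rxn = (-1)·(-285.8) + (3)·(-814.0) = -2156.2 kJ

ΔH_rxn = -2156.2 kJ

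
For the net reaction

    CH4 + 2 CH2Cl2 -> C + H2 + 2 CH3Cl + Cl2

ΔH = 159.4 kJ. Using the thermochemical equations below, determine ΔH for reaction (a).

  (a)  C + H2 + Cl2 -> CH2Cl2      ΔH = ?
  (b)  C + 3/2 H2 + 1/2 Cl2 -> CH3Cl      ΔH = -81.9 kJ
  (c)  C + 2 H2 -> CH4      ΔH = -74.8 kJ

(a) reversed and × 2: contributes −2·x
(b) × 2: (2)·(-81.9) = -163.8 kJ
(c) reversed: +74.8 kJ
+159.4 = (-163.8) + (+74.8) − 2·x
x = (+159.4 − (-89.0)) / (-2) = -124.2 kJ

ΔH = -124.2 kJ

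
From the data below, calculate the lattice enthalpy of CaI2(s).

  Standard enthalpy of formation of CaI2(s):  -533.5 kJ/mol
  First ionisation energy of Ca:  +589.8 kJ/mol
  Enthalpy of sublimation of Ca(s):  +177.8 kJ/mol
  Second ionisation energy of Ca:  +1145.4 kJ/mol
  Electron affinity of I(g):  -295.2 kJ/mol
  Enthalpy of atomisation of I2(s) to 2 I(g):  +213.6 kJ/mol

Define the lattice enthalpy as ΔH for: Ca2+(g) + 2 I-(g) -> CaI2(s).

U = -2069.7 kJ/mol

ΔHf° = 1·ΔHsub + 1·(ΣIE) + 1·D(I2) + 2·EA + U
-533.5 = 1·(+177.8) + 1·(+1735.2) + 1·(+213.6) + 2·(-295.2) + U
U = -533.5 − (+1536.2) = -2069.7 kJ/mol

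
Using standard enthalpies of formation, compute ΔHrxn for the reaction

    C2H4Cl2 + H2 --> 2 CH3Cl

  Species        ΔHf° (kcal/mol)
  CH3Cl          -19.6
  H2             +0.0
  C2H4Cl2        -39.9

ΔHrxn = 0.7 kcal/mol

ΔH°rxn = Σ nΔHf°(products) − Σ nΔHf°(reactants).
Products: 2·(-19.6) = -39.2
Reactants: 1·(-39.9) + 1·(+0.0) = -39.9
ΔHrxn = (-39.2) − (-39.9) = 0.7 kcal/mol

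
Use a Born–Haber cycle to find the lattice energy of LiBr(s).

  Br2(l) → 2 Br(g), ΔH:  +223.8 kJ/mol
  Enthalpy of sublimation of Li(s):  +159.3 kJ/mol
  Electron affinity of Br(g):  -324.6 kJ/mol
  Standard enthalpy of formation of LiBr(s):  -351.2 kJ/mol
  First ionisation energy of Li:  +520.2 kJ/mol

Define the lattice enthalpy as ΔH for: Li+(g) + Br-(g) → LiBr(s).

U = -818.0 kJ/mol

ΔHf° = 1·ΔHsub + 1·(ΣIE) + 1/2·D(Br2) + 1·EA + U
-351.2 = 1·(+159.3) + 1·(+520.2) + 1/2·(+223.8) + 1·(-324.6) + U
U = -351.2 − (+466.8) = -818.0 kJ/mol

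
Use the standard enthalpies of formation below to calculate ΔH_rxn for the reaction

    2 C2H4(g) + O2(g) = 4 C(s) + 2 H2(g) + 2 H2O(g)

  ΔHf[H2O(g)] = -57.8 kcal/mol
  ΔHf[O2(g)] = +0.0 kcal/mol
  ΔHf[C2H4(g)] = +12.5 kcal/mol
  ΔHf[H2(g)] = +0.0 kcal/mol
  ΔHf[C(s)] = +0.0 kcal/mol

ΔH_rxn = -140.6 kcal/mol

Products: 4·(+0.0) + 2·(+0.0) + 2·(-57.8) = -115.6
Reactants: 2·(+12.5) + 1·(+0.0) = +25.0
ΔH_rxn = (-115.6) − (+25.0) = -140.6 kcal/mol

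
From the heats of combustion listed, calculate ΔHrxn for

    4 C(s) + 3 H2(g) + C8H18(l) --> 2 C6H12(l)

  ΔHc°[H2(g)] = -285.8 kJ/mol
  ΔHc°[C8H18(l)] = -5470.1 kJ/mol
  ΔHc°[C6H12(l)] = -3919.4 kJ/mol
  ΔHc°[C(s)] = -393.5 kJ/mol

ΔHrxn = -62.7 kJ/mol

With combustion enthalpies, reactants minus products:
= [4·(-393.5) + 3·(-285.8) + 1·(-5470.1)] − [2·(-3919.4)]
= -62.7 kJ/mol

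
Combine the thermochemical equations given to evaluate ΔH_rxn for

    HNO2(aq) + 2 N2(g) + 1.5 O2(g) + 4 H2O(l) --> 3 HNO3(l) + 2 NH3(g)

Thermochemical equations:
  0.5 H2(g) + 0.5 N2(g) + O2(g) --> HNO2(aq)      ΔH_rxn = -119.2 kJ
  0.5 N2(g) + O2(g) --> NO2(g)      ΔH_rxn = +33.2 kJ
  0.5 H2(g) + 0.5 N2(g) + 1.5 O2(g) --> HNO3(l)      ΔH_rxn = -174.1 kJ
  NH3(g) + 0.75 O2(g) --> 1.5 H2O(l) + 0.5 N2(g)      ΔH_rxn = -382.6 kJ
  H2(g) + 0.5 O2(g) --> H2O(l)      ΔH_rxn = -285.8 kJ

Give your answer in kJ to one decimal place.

ΔH_rxn = 647.9 kJ

equation 1 reversed: +119.2 kJ
equation 2: not needed.
equation 3 × 3: (3)·(-174.1) = -522.3 kJ
equation 4 reversed and × 2: (-2)·(-382.6) = +765.2 kJ
equation 5 reversed: +285.8 kJ
ΔH_rxn = (-1)·(-119.2) + (3)·(-174.1) + (-2)·(-382.6) + (-1)·(-285.8) = 647.9 kJ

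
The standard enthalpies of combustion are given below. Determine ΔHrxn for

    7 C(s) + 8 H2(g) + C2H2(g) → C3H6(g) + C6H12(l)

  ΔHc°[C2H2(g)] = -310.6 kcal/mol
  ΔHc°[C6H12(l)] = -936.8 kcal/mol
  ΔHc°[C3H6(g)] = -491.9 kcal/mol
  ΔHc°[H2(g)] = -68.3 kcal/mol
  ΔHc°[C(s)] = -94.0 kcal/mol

ΔHrxn = -86.3 kcal/mol

With combustion enthalpies, reactants minus products:
= [7·(-94.0) + 8·(-68.3) + 1·(-310.6)] − [1·(-491.9) + 1·(-936.8)]
= -86.3 kcal/mol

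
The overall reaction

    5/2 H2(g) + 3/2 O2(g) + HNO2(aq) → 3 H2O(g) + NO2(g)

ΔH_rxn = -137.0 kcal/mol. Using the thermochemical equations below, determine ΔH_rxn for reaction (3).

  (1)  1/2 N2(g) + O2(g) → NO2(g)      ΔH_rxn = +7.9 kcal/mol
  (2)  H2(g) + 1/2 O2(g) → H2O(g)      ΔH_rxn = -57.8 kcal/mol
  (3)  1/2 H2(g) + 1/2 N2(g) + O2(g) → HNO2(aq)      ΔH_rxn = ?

(1) as written (NO2(g) already on the product side): +7.9 kcal/mol
(2) × 3 (scale by 3 for the 3 H2O(g)): (3)·(-57.8) = -173.4 kcal/mol
(3) reversed (HNO2(aq) must end up as a reactant): contributes −x
-137.0 = (+7.9) + (-173.4) − x
x = (-137.0 − (-165.5)) / (-1) = -28.5 kcal/mol

ΔH_rxn = -28.5 kcal/mol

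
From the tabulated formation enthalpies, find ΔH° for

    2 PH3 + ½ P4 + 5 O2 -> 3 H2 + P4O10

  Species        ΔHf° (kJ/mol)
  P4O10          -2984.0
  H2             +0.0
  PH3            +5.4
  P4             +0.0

Products: 3·(+0.0) + 1·(-2984.0) = -2984.0
Reactants: 2·(+5.4) + 1/2·(+0.0) + 5·(+0.0) = +10.8
ΔH° = (-2984.0) − (+10.8) = -2994.8 kJ/mol

ΔH° = -2994.8 kJ/mol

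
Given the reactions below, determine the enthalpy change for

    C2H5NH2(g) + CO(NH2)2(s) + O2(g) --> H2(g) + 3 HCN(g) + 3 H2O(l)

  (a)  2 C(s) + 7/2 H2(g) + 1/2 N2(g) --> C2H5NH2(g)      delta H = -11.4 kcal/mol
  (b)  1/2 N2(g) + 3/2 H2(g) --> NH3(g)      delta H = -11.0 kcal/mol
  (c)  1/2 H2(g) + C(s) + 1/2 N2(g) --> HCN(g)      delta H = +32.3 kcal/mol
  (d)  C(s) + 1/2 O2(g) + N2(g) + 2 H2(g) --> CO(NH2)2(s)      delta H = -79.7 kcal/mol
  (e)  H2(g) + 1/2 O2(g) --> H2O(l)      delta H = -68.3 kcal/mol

delta H = -16.9 kcal/mol

(a) reversed (C2H5NH2(g) must end up as a reactant): +11.4 kcal/mol
(b): not needed (NH3(g) appears nowhere else).
(c) × 3 (×3 to match 3 HCN(g) in the target): (3)·(+32.3) = +96.9 kcal/mol
(d) reversed (reverse to put CO(NH2)2(s) on the reactant side): +79.7 kcal/mol
(e) × 3 (×3 to match 3 H2O(l) in the target): (3)·(-68.3) = -204.9 kcal/mol
By Hess's law, delta H = (-1)·(-11.4) + (3)·(+32.3) + (-1)·(-79.7) + (3)·(-68.3) = -16.9 kcal/mol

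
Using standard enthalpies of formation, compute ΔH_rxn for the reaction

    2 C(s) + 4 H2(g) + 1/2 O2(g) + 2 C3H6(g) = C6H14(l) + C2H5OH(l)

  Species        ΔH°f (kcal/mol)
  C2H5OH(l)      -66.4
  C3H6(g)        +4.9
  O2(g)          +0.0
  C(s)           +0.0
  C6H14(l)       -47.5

ΔH_rxn = -123.7 kcal/mol

Products: 1·(-47.5) + 1·(-66.4) = -113.9
Reactants: 2·(+0.0) + 4·(+0.0) + 1/2·(+0.0) + 2·(+4.9) = +9.8
ΔH_rxn = (-113.9) − (+9.8) = -123.7 kcal/mol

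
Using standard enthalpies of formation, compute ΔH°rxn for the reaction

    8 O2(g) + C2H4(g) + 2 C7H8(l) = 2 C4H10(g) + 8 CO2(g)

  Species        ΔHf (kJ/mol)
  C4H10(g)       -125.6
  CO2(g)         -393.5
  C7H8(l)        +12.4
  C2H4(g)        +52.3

Products: 2·(-125.6) + 8·(-393.5) = -3399.2
Reactants: 8·(+0.0) + 1·(+52.3) + 2·(+12.4) = +77.1
ΔH°rxn = (-3399.2) − (+77.1) = -3476.3 kJ/mol

ΔH°rxn = -3476.3 kJ/mol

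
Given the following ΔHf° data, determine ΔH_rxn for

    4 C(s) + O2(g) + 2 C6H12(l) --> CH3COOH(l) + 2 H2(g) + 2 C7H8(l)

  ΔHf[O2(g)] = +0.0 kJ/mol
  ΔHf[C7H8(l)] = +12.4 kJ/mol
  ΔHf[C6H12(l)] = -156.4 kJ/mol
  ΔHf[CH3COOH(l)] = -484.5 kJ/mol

ΔH_rxn = -146.9 kJ/mol

ΔH°rxn = Σ nΔHf°(products) − Σ nΔHf°(reactants).
Products: 1·(-484.5) + 2·(+0.0) + 2·(+12.4) = -459.7
Reactants: 4·(+0.0) + 1·(+0.0) + 2·(-156.4) = -312.8
ΔH_rxn = (-459.7) − (-312.8) = -146.9 kJ/mol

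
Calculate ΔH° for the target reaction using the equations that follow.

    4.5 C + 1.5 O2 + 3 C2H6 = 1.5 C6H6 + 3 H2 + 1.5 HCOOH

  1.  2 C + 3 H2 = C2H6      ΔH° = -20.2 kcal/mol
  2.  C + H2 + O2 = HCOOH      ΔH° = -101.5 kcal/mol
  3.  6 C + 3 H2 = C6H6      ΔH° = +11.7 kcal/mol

ΔH° = -74.1 kcal/mol

eq. 1 reversed and × 3: (-3)·(-20.2) = +60.6 kcal/mol
eq. 2 × 3/2: (3/2)·(-101.5) = -152.25 kcal/mol
eq. 3 × 3/2: (3/2)·(+11.7) = +17.55 kcal/mol
ΔH° = (-3)·(-20.2) + (3/2)·(-101.5) + (3/2)·(+11.7) = -74.1 kcal/mol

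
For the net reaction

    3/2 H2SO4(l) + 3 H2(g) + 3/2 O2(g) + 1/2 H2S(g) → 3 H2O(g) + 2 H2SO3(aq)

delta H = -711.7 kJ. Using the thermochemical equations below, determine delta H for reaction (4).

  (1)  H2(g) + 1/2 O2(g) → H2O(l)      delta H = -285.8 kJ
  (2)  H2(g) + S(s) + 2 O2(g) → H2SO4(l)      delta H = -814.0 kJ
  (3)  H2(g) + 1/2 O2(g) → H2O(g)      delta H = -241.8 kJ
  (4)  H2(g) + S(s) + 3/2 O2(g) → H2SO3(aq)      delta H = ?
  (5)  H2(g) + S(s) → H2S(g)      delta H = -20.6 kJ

delta H = -608.8 kJ

(1): not needed.
(2) reversed and × 3/2: (-3/2)·(-814.0) = +1221.0 kJ
(3) × 3: (3)·(-241.8) = -725.4 kJ
(4) × 2: contributes 2·x
(5) reversed and × 1/2: (-1/2)·(-20.6) = +10.3 kJ
-711.7 = (+1221.0) + (-725.4) + (+10.3) + 2·x
x = (-711.7 − (+505.9)) / (2) = -608.8 kJ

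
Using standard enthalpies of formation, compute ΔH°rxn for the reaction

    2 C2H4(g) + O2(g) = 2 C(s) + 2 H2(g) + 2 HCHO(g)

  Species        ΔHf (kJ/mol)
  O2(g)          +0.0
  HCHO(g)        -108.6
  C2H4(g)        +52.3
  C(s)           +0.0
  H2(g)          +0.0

ΔH°rxn = -321.8 kJ/mol

ΔH°rxn = Σ nΔHf°(products) − Σ nΔHf°(reactants).
Products: 2·(+0.0) + 2·(+0.0) + 2·(-108.6) = -217.2
Reactants: 2·(+52.3) + 1·(+0.0) = +104.6
ΔH°rxn = (-217.2) − (+104.6) = -321.8 kJ/mol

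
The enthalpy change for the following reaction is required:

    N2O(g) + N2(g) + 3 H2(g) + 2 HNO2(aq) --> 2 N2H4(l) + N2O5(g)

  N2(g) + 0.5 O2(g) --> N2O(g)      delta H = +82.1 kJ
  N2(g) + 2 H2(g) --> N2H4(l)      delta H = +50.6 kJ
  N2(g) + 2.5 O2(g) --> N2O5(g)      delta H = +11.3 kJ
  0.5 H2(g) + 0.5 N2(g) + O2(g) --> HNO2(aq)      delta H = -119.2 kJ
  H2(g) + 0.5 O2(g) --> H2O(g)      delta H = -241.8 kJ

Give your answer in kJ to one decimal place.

delta H = 268.8 kJ

equation 1 reversed: -82.1 kJ
equation 2 × 2: (2)·(+50.6) = +101.2 kJ
equation 3 as written: +11.3 kJ
equation 4 reversed and × 2: (-2)·(-119.2) = +238.4 kJ
equation 5: not needed.
Summing the manipulated equations, delta H = (-1)·(+82.1) + (2)·(+50.6) + (1)·(+11.3) + (-2)·(-119.2) = 268.8 kJ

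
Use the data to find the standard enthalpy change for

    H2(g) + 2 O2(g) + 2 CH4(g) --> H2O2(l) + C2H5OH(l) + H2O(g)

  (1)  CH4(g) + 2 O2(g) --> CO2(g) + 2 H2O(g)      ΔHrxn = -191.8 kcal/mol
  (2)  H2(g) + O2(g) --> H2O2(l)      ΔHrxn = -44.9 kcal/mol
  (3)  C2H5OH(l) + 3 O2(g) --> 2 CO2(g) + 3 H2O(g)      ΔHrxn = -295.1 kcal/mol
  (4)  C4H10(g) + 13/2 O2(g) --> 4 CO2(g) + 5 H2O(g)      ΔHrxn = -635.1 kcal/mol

ΔHrxn = -133.4 kcal/mol

(1) × 2: (2)·(-191.8) = -383.6 kcal/mol
(2) as written: -44.9 kcal/mol
(3) reversed: +295.1 kcal/mol
(4): not needed.
Combining the equations, ΔHrxn = (2)·(-191.8) + (1)·(-44.9) + (-1)·(-295.1) = -133.4 kcal/mol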